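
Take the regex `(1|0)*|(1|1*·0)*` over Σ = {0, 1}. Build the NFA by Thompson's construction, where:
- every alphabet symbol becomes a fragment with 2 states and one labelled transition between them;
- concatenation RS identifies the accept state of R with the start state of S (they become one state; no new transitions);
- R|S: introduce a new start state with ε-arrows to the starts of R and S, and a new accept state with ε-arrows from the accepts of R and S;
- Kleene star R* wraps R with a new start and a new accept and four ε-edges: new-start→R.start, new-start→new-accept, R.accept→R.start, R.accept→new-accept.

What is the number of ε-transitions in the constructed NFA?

Building bottom-up:
Each of the 5 symbol leaves contributes 0 ε-transitions.
  1|0 → 4 ε-transitions
  (1|0)* → 8 ε-transitions
  1* → 4 ε-transitions
  1*·0 → 4 ε-transitions
  1|1*·0 → 8 ε-transitions
  (1|1*·0)* → 12 ε-transitions
  (1|0)*|(1|1*·0)* → 24 ε-transitions

24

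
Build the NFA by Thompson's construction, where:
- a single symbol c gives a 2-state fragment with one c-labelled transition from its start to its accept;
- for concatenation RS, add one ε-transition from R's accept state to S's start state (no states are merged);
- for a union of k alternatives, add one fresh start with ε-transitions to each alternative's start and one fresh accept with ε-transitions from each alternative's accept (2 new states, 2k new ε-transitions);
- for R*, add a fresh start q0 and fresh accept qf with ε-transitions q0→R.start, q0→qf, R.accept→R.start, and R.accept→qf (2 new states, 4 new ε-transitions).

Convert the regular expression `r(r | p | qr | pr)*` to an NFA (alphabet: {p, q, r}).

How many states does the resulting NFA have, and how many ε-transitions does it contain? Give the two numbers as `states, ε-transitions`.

18, 15

Per subexpression:
Each of the 7 symbol leaves contributes 2 states and 0 ε-transitions.
  qr = 4 states, 1 ε-transition
  pr = 4 states, 1 ε-transition
  r | p | qr | pr = 14 states, 10 ε-transitions
  (r | p | qr | pr)* = 16 states, 14 ε-transitions
  r(r | p | qr | pr)* = 18 states, 15 ε-transitions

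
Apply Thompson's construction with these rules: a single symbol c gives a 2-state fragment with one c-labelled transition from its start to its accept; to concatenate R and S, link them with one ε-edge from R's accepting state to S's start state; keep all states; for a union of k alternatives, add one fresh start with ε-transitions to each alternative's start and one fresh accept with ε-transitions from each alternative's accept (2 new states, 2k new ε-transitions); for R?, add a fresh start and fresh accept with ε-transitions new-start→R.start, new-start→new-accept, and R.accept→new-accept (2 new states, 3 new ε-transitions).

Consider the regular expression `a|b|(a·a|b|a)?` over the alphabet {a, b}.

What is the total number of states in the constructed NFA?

18

Per subexpression:
Each of the 6 symbol leaves contributes a 2-state fragment.
  a·a → 4 states
  a·a|b|a → 10 states
  (a·a|b|a)? → 12 states
  a|b|(a·a|b|a)? → 18 states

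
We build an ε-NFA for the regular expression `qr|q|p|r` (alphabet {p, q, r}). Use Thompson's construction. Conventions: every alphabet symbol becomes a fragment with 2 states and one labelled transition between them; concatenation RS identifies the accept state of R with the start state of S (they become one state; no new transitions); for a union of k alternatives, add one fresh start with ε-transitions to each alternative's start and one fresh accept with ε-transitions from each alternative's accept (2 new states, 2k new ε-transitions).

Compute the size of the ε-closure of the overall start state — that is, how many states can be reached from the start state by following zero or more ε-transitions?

Compute the ε-closure size of each fragment's start state recursively; a symbol fragment's start has no outgoing ε-edge, so its closure is just itself (size 1).
  qr : |ε-closure| equals the left operand's closure size = 1 (its accept is not ε-reachable, so the closure stops there)
  qr|q|p|r : |ε-closure| = 1 + 1 + 1 + 1 + 1 = 5 (the new accept is not ε-reachable since no branch accepts ε)

5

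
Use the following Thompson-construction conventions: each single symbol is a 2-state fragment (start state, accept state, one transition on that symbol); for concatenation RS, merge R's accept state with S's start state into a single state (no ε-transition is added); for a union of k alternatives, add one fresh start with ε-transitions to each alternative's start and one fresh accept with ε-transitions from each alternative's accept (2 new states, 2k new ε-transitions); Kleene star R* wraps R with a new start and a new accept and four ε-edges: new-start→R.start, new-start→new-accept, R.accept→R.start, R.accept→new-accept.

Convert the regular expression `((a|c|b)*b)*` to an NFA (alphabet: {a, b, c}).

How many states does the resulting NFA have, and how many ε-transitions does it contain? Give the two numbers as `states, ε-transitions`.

Per subexpression:
Each of the 4 symbol leaves contributes 2 states and 0 ε-transitions.
  a|c|b = 8 states, 6 ε-transitions
  (a|c|b)* = 10 states, 10 ε-transitions
  (a|c|b)*b = 11 states, 10 ε-transitions
  ((a|c|b)*b)* = 13 states, 14 ε-transitions

13, 14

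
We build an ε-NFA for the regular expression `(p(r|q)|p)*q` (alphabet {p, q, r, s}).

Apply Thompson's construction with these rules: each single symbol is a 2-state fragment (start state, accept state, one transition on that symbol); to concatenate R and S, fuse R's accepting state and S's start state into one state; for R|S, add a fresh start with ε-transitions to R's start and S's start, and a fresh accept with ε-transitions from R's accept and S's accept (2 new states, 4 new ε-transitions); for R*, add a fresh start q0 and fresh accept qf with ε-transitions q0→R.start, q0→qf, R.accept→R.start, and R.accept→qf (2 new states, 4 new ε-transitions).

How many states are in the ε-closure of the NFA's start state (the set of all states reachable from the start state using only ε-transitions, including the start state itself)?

5

Compute the ε-closure size of each fragment's start state recursively; a symbol fragment's start has no outgoing ε-edge, so its closure is just itself (size 1).
  r|q — |ε-closure| = 1 + 1 + 1 = 3 (the new accept is not ε-reachable since no branch accepts ε)
  p(r|q) — same as the first factor's closure: |ε-closure| = 1
  p(r|q)|p — new start ε-reaches every alternative's start; none of them accept ε, so the new accept is not reached: |ε-closure| = 1 + 1 + 1 = 3
  (p(r|q)|p)* — new start has ε-edges to the inner start and to the new accept, so |ε-closure| = 2 + 3 = 5
  (p(r|q)|p)*q — |ε-closure| = 5 + (1−1) = 5 (closure spills across the concat boundary because the left factor accepts ε)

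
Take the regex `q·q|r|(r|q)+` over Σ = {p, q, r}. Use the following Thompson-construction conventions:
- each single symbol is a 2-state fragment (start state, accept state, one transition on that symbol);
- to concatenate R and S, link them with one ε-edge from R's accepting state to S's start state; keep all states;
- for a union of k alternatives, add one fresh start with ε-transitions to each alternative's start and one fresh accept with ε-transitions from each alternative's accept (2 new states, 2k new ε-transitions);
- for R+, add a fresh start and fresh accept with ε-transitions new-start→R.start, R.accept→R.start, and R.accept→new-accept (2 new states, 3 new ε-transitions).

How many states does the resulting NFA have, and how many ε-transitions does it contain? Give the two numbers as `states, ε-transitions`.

16, 14

Recursing over subexpressions:
Each of the 5 symbol leaves contributes 2 states and 0 ε-transitions.
  q·q : 4 states, 1 ε-transition
  r|q : 6 states, 4 ε-transitions
  (r|q)+ : 8 states, 7 ε-transitions
  q·q|r|(r|q)+ : 16 states, 14 ε-transitions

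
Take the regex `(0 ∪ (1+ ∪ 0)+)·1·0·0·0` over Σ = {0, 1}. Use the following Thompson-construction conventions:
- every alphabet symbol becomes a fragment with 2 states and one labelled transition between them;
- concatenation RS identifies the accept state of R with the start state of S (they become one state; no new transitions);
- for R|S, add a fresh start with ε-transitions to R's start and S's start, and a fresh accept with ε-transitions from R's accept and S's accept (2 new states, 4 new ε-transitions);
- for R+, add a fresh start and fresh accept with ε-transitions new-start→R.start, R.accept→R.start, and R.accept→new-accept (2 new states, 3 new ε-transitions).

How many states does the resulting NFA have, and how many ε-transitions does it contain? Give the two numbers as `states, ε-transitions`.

18, 14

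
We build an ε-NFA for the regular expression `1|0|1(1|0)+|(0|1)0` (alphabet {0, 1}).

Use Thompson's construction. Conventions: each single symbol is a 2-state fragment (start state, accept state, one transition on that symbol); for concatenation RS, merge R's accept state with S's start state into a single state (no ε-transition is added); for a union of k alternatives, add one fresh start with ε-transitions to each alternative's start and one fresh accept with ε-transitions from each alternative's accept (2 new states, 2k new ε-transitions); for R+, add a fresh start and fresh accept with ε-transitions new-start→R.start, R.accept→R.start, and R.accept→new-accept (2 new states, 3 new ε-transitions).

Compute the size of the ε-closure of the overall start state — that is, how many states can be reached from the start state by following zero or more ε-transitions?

7

Work bottom-up. For each fragment F, track |ε-closure(F.start)| and whether F's accept lies in that closure (i.e. whether F accepts ε). A single-symbol fragment has closure size 1 and does not accept ε.
  1|0 → C = 1 + 1 + 1 = 3 (the new accept is not ε-reachable since no branch accepts ε)
  (1|0)+ → C = 1 + 3 = 4 (the body doesn't accept ε, so the new accept is not reached)
  1(1|0)+ → same as the first factor's closure: C = 1
  0|1 → new start ε-reaches every alternative's start; none of them accept ε, so the new accept is not reached: C = 1 + 1 + 1 = 3
  (0|1)0 → C equals the left operand's closure size = 3 (its accept is not ε-reachable, so the closure stops there)
  1|0|1(1|0)+|(0|1)0 → C = 1 + 1 + 1 + 1 + 3 = 7 (the new accept is not ε-reachable since no branch accepts ε)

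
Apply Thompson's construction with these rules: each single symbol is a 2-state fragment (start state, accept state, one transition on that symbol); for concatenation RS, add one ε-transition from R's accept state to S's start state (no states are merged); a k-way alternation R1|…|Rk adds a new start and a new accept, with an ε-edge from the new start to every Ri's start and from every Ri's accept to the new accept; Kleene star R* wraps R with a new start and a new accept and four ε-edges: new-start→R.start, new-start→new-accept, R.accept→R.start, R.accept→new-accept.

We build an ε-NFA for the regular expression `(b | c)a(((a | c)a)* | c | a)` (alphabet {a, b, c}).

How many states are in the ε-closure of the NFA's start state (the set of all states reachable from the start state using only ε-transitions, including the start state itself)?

3

Work bottom-up. For each fragment F, track |ε-closure(F.start)| and whether F's accept lies in that closure (i.e. whether F accepts ε). A single-symbol fragment has closure size 1 and does not accept ε.
  b | c : new start ε-reaches every alternative's start; none of them accept ε, so the new accept is not reached: |closure| = 1 + 1 + 1 = 3
  a | c : |closure| = 1 + 1 + 1 = 3 (the new accept is not ε-reachable since no branch accepts ε)
  (a | c)a : same as the first factor's closure: |closure| = 3
  ((a | c)a)* : new start has ε-edges to the inner start and to the new accept, so |closure| = 2 + 3 = 5
  ((a | c)a)* | c | a : new start ε-reaches every alternative's start; at least one alternative accepts ε, so the union's new accept is reached too: |closure| = 1 + 5 + 1 + 1 + 1 = 9
  (b | c)a(((a | c)a)* | c | a) : same as the first factor's closure: |closure| = 3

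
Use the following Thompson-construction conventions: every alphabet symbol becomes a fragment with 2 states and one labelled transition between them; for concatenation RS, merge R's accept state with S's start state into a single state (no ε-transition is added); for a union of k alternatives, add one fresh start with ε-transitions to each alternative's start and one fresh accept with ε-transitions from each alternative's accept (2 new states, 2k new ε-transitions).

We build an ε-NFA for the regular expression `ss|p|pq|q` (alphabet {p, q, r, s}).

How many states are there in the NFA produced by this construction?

12

Bottom-up over the parse tree:
Each of the 6 symbol leaves contributes a 2-state fragment.
  ss → 3 states
  pq → 3 states
  ss|p|pq|q → 12 states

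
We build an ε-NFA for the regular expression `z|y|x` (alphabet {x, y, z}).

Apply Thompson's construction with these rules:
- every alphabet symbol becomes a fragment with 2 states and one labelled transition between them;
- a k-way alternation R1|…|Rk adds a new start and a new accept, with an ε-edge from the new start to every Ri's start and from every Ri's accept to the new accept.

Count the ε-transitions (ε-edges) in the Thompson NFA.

6

By structural recursion:
Each of the 3 symbol leaves contributes 0 ε-transitions.
  z|y|x → 6 ε-transitions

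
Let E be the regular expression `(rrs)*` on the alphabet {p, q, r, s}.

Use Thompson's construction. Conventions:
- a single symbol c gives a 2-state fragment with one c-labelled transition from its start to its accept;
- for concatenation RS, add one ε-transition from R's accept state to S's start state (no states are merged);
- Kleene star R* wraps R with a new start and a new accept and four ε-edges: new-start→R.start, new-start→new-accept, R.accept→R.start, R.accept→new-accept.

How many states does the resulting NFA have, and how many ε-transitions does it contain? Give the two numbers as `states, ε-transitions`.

Per subexpression:
Each of the 3 symbol leaves contributes 2 states and 0 ε-transitions.
  rrs = 6 states, 2 ε-transitions
  (rrs)* = 8 states, 6 ε-transitions

8, 6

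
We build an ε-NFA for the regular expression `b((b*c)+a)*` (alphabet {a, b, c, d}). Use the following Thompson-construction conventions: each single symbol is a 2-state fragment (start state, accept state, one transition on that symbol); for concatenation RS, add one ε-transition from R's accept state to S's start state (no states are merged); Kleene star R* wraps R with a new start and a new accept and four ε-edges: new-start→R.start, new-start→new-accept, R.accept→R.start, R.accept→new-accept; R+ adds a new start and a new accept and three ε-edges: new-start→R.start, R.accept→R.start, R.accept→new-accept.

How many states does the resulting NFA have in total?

14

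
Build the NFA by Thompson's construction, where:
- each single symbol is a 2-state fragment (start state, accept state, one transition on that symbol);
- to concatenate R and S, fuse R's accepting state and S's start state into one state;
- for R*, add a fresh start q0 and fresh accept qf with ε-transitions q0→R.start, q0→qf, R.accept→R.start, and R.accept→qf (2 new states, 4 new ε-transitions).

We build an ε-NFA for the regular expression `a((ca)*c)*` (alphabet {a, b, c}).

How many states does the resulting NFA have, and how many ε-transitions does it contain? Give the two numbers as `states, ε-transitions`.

9, 8

Building bottom-up:
Each of the 4 symbol leaves contributes 2 states and 0 ε-transitions.
  ca : 3 states, 0 ε-transitions
  (ca)* : 5 states, 4 ε-transitions
  (ca)*c : 6 states, 4 ε-transitions
  ((ca)*c)* : 8 states, 8 ε-transitions
  a((ca)*c)* : 9 states, 8 ε-transitions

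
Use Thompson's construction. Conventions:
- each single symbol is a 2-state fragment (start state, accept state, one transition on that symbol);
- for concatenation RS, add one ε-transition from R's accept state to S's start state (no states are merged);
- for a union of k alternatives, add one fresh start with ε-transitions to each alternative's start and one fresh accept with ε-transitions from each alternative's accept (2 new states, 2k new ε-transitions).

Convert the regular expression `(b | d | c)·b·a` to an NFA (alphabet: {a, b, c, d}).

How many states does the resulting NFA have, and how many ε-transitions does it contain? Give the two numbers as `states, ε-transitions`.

Per subexpression:
Each of the 5 symbol leaves contributes 2 states and 0 ε-transitions.
  b | d | c → 8 states, 6 ε-transitions
  (b | d | c)·b·a → 12 states, 8 ε-transitions

12, 8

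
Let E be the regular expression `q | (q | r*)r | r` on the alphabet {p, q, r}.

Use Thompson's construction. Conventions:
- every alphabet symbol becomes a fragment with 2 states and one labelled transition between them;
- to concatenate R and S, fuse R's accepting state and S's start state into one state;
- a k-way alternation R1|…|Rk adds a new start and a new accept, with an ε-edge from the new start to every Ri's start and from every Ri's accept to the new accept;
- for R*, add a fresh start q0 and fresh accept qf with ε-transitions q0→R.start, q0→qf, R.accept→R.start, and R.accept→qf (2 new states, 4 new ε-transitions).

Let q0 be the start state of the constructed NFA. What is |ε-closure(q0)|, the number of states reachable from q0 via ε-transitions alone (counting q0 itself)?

9

Work bottom-up. For each fragment F, track |ε-closure(F.start)| and whether F's accept lies in that closure (i.e. whether F accepts ε). A single-symbol fragment has closure size 1 and does not accept ε.
  r* — C = 1 (new start) + 1 (body) + 1 (new accept) = 3
  q | r* — C = 1 (new start) + (1 + 3) + 1 (new accept, since some branch ε-reaches its own accept) = 6
  (q | r*)r — C = 6 + (1−1) = 6 (closure spills across the concat boundary because the left factor accepts ε)
  q | (q | r*)r | r — C = 1 + 1 + 6 + 1 = 9 (the new accept is not ε-reachable since no branch accepts ε)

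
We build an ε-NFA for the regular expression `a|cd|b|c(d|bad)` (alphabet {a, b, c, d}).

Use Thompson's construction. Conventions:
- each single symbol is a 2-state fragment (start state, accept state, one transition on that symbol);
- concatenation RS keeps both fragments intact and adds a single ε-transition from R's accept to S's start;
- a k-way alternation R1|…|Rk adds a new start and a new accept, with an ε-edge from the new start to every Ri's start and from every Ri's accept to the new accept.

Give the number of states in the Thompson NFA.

22

Per subexpression:
Each of the 9 symbol leaves contributes a 2-state fragment.
  cd : 4 states
  bad : 6 states
  d|bad : 10 states
  c(d|bad) : 12 states
  a|cd|b|c(d|bad) : 22 states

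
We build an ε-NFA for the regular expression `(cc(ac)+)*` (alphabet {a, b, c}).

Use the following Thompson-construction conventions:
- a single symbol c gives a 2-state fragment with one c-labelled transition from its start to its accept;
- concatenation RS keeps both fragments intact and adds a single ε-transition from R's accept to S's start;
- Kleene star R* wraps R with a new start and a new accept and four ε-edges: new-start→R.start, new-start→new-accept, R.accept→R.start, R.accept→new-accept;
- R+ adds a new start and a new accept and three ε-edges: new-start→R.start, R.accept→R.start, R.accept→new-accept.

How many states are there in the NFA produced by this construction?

12

By structural recursion:
Each of the 4 symbol leaves contributes a 2-state fragment.
  ac → 4 states
  (ac)+ → 6 states
  cc(ac)+ → 10 states
  (cc(ac)+)* → 12 states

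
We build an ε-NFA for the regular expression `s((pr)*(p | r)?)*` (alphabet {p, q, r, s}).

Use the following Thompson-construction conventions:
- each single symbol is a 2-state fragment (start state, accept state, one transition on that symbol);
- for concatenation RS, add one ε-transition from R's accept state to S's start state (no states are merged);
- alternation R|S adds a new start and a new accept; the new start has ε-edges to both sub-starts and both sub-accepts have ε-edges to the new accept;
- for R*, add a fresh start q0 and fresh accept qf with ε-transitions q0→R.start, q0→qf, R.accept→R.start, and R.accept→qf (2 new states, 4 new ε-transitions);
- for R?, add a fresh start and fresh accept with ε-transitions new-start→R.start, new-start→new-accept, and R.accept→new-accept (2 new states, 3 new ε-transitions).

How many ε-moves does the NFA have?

Bottom-up over the parse tree:
Each of the 5 symbol leaves contributes 0 ε-transitions.
  pr : 1 ε-transition
  (pr)* : 5 ε-transitions
  p | r : 4 ε-transitions
  (p | r)? : 7 ε-transitions
  (pr)*(p | r)? : 13 ε-transitions
  ((pr)*(p | r)?)* : 17 ε-transitions
  s((pr)*(p | r)?)* : 18 ε-transitions

18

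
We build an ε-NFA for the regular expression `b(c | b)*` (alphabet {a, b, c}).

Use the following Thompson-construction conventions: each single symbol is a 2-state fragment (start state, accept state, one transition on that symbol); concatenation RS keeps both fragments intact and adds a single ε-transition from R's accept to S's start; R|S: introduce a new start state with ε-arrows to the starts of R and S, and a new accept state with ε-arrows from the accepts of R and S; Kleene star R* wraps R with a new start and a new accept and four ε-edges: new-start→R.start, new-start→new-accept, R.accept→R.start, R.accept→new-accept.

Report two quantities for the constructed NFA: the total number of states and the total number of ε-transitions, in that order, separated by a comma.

Recursing over subexpressions:
Each of the 3 symbol leaves contributes 2 states and 0 ε-transitions.
  c | b = 6 states, 4 ε-transitions
  (c | b)* = 8 states, 8 ε-transitions
  b(c | b)* = 10 states, 9 ε-transitions

10, 9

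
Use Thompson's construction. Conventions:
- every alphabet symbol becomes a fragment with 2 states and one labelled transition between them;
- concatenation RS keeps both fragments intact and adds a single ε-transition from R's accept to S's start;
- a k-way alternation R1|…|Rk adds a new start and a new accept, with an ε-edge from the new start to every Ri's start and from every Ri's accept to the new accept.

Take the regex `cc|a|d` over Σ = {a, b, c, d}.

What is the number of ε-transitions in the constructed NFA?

Building bottom-up:
Each of the 4 symbol leaves contributes 0 ε-transitions.
  cc — 1 ε-transition
  cc|a|d — 7 ε-transitions

7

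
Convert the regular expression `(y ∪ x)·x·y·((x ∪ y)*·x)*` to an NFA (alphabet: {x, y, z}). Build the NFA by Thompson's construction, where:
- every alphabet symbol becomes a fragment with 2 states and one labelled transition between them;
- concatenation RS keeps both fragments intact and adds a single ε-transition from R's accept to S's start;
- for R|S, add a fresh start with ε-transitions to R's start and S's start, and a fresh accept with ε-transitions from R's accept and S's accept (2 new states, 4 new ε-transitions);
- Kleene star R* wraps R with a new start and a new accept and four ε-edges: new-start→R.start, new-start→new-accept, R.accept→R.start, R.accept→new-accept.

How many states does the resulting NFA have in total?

22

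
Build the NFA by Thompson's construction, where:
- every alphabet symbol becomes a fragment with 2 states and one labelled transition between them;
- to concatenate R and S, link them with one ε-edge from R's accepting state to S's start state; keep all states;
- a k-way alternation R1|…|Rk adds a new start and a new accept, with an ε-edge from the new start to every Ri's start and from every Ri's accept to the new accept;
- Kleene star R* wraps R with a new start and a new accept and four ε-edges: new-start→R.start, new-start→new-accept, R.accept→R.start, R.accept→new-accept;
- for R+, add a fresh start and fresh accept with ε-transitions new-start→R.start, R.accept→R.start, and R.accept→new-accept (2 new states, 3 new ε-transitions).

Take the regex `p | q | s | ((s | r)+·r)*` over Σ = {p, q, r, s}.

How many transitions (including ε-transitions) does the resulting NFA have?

Per subexpression:
Each of the 6 symbol leaves contributes 1 transition (1 symbol, 0 ε).
  s | r = 6 transitions (2 symbol, 4 ε)
  (s | r)+ = 9 transitions (2 symbol, 7 ε)
  (s | r)+·r = 11 transitions (3 symbol, 8 ε)
  ((s | r)+·r)* = 15 transitions (3 symbol, 12 ε)
  p | q | s | ((s | r)+·r)* = 26 transitions (6 symbol, 20 ε)

26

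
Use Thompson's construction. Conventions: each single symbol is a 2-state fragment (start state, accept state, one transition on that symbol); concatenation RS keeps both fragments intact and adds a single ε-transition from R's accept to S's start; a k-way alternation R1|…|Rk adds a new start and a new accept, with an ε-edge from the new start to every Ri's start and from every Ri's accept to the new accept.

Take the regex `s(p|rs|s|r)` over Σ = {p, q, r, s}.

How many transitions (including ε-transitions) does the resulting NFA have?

16

Per subexpression:
Each of the 6 symbol leaves contributes 1 transition (1 symbol, 0 ε).
  rs : 3 transitions (2 symbol, 1 ε)
  p|rs|s|r : 14 transitions (5 symbol, 9 ε)
  s(p|rs|s|r) : 16 transitions (6 symbol, 10 ε)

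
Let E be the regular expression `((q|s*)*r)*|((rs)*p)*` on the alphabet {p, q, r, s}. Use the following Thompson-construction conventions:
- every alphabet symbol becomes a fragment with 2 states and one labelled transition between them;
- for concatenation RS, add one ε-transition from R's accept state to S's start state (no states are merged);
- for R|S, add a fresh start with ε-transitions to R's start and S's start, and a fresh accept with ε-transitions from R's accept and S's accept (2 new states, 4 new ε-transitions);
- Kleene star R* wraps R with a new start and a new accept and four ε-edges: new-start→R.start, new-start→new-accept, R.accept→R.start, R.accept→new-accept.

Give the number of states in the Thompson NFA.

Building bottom-up:
Each of the 6 symbol leaves contributes a 2-state fragment.
  s* = 4 states
  q|s* = 8 states
  (q|s*)* = 10 states
  (q|s*)*r = 12 states
  ((q|s*)*r)* = 14 states
  rs = 4 states
  (rs)* = 6 states
  (rs)*p = 8 states
  ((rs)*p)* = 10 states
  ((q|s*)*r)*|((rs)*p)* = 26 states

26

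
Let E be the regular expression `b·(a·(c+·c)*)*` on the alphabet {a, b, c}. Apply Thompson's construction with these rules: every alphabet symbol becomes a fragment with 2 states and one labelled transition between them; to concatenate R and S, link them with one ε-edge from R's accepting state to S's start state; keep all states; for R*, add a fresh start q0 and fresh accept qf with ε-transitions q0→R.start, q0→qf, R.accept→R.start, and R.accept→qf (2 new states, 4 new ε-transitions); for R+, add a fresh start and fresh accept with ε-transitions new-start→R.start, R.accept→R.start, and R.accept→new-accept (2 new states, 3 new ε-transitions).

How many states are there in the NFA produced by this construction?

Recursing over subexpressions:
Each of the 4 symbol leaves contributes a 2-state fragment.
  c+ = 4 states
  c+·c = 6 states
  (c+·c)* = 8 states
  a·(c+·c)* = 10 states
  (a·(c+·c)*)* = 12 states
  b·(a·(c+·c)*)* = 14 states

14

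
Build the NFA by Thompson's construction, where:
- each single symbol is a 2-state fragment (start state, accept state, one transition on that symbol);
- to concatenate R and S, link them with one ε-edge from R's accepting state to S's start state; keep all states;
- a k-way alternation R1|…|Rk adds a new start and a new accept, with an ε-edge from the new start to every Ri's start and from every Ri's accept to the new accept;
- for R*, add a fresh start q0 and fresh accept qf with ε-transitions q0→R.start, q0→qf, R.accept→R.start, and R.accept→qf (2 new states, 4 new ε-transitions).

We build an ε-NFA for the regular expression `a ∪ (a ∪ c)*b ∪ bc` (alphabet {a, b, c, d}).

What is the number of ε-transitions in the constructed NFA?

Recursing over subexpressions:
Each of the 6 symbol leaves contributes 0 ε-transitions.
  a ∪ c = 4 ε-transitions
  (a ∪ c)* = 8 ε-transitions
  (a ∪ c)*b = 9 ε-transitions
  bc = 1 ε-transition
  a ∪ (a ∪ c)*b ∪ bc = 16 ε-transitions

16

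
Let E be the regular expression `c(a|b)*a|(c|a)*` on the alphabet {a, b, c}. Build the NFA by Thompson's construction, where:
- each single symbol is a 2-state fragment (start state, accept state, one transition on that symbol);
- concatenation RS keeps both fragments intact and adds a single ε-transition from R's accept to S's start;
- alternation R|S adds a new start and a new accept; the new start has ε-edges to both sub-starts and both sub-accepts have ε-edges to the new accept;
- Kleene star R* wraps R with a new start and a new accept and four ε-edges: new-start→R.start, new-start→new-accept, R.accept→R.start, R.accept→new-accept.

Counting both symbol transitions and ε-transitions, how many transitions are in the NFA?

Bottom-up over the parse tree:
Each of the 6 symbol leaves contributes 1 transition (1 symbol, 0 ε).
  a|b — 6 transitions (2 symbol, 4 ε)
  (a|b)* — 10 transitions (2 symbol, 8 ε)
  c(a|b)*a — 14 transitions (4 symbol, 10 ε)
  c|a — 6 transitions (2 symbol, 4 ε)
  (c|a)* — 10 transitions (2 symbol, 8 ε)
  c(a|b)*a|(c|a)* — 28 transitions (6 symbol, 22 ε)

28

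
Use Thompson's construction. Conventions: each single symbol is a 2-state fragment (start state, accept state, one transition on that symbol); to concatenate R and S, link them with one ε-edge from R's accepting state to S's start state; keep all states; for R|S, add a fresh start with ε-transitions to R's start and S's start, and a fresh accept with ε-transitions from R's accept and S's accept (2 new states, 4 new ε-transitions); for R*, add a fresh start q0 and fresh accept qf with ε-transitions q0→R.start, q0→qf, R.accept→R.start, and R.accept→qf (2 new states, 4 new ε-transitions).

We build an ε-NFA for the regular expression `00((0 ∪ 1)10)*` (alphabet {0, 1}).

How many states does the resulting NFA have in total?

Bottom-up over the parse tree:
Each of the 6 symbol leaves contributes a 2-state fragment.
  0 ∪ 1 = 6 states
  (0 ∪ 1)10 = 10 states
  ((0 ∪ 1)10)* = 12 states
  00((0 ∪ 1)10)* = 16 states

16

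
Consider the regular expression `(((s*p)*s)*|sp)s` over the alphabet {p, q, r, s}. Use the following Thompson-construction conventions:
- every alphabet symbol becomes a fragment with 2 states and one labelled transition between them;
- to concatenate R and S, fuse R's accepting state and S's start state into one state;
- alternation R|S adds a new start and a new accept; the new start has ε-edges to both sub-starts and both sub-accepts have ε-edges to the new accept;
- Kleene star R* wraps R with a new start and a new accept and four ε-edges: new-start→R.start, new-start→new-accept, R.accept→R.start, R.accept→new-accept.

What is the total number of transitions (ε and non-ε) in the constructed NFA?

By structural recursion:
Each of the 6 symbol leaves contributes 1 transition (1 symbol, 0 ε).
  s* — 5 transitions (1 symbol, 4 ε)
  s*p — 6 transitions (2 symbol, 4 ε)
  (s*p)* — 10 transitions (2 symbol, 8 ε)
  (s*p)*s — 11 transitions (3 symbol, 8 ε)
  ((s*p)*s)* — 15 transitions (3 symbol, 12 ε)
  sp — 2 transitions (2 symbol, 0 ε)
  ((s*p)*s)*|sp — 21 transitions (5 symbol, 16 ε)
  (((s*p)*s)*|sp)s — 22 transitions (6 symbol, 16 ε)

22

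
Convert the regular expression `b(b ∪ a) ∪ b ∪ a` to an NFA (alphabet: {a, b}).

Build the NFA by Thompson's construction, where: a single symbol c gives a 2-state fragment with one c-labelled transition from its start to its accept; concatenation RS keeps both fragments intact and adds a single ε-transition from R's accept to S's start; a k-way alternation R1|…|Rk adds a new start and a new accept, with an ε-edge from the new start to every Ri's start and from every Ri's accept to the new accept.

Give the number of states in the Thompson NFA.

14

Recursing over subexpressions:
Each of the 5 symbol leaves contributes a 2-state fragment.
  b ∪ a : 6 states
  b(b ∪ a) : 8 states
  b(b ∪ a) ∪ b ∪ a : 14 states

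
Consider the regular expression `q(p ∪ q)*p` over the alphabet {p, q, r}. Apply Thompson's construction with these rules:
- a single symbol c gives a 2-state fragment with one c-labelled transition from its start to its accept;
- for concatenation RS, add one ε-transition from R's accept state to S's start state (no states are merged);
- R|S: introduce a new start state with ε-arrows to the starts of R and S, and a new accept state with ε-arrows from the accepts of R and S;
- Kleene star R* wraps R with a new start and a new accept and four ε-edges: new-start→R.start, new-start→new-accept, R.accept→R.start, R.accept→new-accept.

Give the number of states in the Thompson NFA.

12

Per subexpression:
Each of the 4 symbol leaves contributes a 2-state fragment.
  p ∪ q — 6 states
  (p ∪ q)* — 8 states
  q(p ∪ q)*p — 12 states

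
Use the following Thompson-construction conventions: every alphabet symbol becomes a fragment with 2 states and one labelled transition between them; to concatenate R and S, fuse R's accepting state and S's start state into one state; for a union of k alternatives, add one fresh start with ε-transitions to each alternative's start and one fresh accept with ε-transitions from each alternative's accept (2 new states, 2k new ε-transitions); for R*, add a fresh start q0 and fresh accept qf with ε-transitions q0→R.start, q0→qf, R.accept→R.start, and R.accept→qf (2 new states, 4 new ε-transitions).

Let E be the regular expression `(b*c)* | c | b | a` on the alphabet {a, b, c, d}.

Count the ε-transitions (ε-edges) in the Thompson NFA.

16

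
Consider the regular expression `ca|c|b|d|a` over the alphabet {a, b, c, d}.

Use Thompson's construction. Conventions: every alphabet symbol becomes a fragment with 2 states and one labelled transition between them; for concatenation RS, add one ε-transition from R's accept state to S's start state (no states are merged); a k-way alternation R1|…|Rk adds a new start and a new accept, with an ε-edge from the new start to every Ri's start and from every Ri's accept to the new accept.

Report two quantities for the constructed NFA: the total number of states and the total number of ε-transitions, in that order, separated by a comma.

14, 11

Per subexpression:
Each of the 6 symbol leaves contributes 2 states and 0 ε-transitions.
  ca : 4 states, 1 ε-transition
  ca|c|b|d|a : 14 states, 11 ε-transitions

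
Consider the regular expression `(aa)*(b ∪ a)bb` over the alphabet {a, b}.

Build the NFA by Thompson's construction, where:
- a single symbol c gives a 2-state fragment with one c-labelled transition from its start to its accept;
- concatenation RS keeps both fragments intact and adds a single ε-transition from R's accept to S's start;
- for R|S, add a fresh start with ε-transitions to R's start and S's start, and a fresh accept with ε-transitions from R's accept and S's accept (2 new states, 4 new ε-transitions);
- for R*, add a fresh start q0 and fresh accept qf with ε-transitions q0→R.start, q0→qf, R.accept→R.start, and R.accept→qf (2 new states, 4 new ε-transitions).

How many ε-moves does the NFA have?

12

Building bottom-up:
Each of the 6 symbol leaves contributes 0 ε-transitions.
  aa : 1 ε-transition
  (aa)* : 5 ε-transitions
  b ∪ a : 4 ε-transitions
  (aa)*(b ∪ a)bb : 12 ε-transitions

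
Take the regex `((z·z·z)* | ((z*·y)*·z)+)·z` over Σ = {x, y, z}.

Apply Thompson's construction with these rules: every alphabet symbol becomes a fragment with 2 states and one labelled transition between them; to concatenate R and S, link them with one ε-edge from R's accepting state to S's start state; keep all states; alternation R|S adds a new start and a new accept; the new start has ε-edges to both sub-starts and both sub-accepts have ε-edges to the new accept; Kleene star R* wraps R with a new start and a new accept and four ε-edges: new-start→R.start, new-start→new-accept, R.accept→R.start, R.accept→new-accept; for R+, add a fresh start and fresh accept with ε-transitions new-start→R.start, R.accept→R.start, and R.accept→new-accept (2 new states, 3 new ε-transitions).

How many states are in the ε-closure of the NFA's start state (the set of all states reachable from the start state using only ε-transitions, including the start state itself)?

14

Let C(F) = |ε-closure(F.start)| within fragment F, and note whether F accepts ε. Symbol fragments have C = 1 and do not accept ε. Then:
  z·z·z — |ε-closure| equals the left operand's closure size = 1 (its accept is not ε-reachable, so the closure stops there)
  (z·z·z)* — new start has ε-edges to the inner start and to the new accept, so |ε-closure| = 2 + 1 = 3
  z* — new start has ε-edges to the inner start and to the new accept, so |ε-closure| = 2 + 1 = 3
  z*·y — the left operand accepts ε, so the closure extends into the next operand (via the concat ε-link); |ε-closure| = 3 + 1 = 4
  (z*·y)* — the star's fresh start ε-reaches both the body's start and the fresh accept: |ε-closure| = 2 + 4 = 6
  (z*·y)*·z — |ε-closure| = 6 + 1 = 7 (closure spills across the concat boundary because the left factor accepts ε)
  ((z*·y)*·z)+ — new start ε-reaches only the body's start; the new accept needs a symbol first: |ε-closure| = 1 + 7 = 8
  (z·z·z)* | ((z*·y)*·z)+ — |ε-closure| = 1 (new start) + (3 + 8) + 1 (new accept, since some branch ε-reaches its own accept) = 13
  ((z·z·z)* | ((z*·y)*·z)+)·z — |ε-closure| = 13 + 1 = 14 (closure spills across the concat boundary because the left factor accepts ε)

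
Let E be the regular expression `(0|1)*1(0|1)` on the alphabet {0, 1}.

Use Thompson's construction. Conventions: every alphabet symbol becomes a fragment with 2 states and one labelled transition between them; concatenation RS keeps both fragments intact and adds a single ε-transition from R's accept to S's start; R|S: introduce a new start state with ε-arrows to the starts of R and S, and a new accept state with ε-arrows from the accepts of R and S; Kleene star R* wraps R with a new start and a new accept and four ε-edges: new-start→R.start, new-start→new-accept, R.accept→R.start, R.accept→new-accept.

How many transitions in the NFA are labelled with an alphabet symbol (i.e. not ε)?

5

Bottom-up over the parse tree:
Each of the 5 symbol leaves contributes exactly 1 symbol transition.
  0|1 — 2 symbol transitions
  (0|1)* — 2 symbol transitions
  0|1 — 2 symbol transitions
  (0|1)*1(0|1) — 5 symbol transitions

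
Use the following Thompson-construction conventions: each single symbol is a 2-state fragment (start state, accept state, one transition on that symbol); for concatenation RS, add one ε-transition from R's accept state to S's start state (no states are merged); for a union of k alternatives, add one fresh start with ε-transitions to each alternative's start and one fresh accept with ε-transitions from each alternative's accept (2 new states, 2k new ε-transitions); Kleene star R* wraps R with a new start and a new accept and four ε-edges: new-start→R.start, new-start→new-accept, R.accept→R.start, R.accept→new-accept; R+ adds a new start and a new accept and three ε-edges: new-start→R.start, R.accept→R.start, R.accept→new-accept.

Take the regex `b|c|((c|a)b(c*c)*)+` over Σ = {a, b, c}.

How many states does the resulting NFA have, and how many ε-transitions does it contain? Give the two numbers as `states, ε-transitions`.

24, 24

Building bottom-up:
Each of the 7 symbol leaves contributes 2 states and 0 ε-transitions.
  c|a — 6 states, 4 ε-transitions
  c* — 4 states, 4 ε-transitions
  c*c — 6 states, 5 ε-transitions
  (c*c)* — 8 states, 9 ε-transitions
  (c|a)b(c*c)* — 16 states, 15 ε-transitions
  ((c|a)b(c*c)*)+ — 18 states, 18 ε-transitions
  b|c|((c|a)b(c*c)*)+ — 24 states, 24 ε-transitions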